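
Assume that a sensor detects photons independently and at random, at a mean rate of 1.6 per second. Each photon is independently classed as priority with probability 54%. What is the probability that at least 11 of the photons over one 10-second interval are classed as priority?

Thinning: the photons that are classed as priority themselves form a Poisson process with rate 0.54 × 1.6 = 0.864 per second.
Over the interval, μ = 0.864 × 10 = 8.64 (a 10-second interval = 10 seconds).
P(N ≥ 11) = 1 − P(N ≤ 10) ≈ 0.2523.

0.2523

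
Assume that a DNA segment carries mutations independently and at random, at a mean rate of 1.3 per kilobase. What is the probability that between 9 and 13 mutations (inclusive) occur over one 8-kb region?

0.5440

Over the interval, μ = 1.3 × 8 = 10.4 (an 8-kb region = 8 kilobases).
P(9 ≤ N ≤ 13) = Σ_{j=9}^{13} e^(−10.4) · 10.4^j/j! ≈ 0.5440.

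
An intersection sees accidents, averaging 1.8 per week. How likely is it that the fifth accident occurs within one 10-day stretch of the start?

0.1186

Over the interval, μ = 1.8 × 10/7 ≈ 2.57143 (a 10-day stretch = 10/7 weeks).
The fifth arrival falls in the interval iff at least 5 events occur there: P(S_5 ≤ t) = P(N ≥ 5) = 1 − P(N ≤ 4) ≈ 0.1186.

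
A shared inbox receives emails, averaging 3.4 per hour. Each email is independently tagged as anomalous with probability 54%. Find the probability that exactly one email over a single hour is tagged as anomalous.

0.2928

Thinning: the emails that are tagged as anomalous themselves form a Poisson process with rate 0.54 × 3.4 = 1.836 per hour.
So μ = 1.836.
P(N = 1) = e^(−1.836) · 1.836^1/1! ≈ 0.2928.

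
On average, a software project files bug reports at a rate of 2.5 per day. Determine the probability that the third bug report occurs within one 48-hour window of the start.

0.8753

Over the interval, μ = 2.5 × 2 = 5 (a 48-hour window = 2 days).
The third arrival falls in the interval iff at least 3 events occur there: P(S_3 ≤ t) = P(N ≥ 3) = 1 − P(N ≤ 2) ≈ 0.8753.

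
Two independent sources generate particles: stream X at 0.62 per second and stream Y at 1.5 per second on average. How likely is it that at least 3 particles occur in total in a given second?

0.3558

Independent Poisson processes superpose: combined rate λ = 0.62 + 1.5 = 2.12 per second.
So μ = 2.12.
P(N ≥ 3) = 1 − P(N ≤ 2) ≈ 0.3558.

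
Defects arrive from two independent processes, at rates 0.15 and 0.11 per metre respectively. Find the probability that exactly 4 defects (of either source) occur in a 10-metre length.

0.1414

Independent Poisson processes superpose: combined rate λ = 0.15 + 0.11 = 0.26 per metre.
Over the interval, μ = 0.26 × 10 = 2.6 (a 10-metre length = 10 metres).
P(N = 4) = e^(−2.6) · 2.6^4/4! ≈ 0.1414.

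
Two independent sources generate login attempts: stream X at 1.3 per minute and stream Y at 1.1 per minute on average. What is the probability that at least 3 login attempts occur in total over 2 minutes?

0.8575

Independent Poisson processes superpose: combined rate λ = 1.3 + 1.1 = 2.4 per minute.
Over the interval, μ = 2.4 × 2 = 4.8 (2 minutes).
P(N ≥ 3) = 1 − P(N ≤ 2) ≈ 0.8575.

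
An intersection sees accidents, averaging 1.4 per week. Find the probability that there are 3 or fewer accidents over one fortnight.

Over the interval, μ = 1.4 × 2 = 2.8 (a fortnight = 2 weeks).
P(N ≤ 3) = Σ_{j=0}^{3} e^(−μ) μ^j/j! ≈ 0.6919.

0.6919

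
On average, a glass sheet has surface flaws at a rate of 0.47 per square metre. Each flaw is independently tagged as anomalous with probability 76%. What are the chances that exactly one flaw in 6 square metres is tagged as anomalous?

0.2514

Thinning: the flaws that are tagged as anomalous themselves form a Poisson process with rate 0.76 × 0.47 = 0.3572 per square metre.
Over the interval, μ = 0.3572 × 6 = 2.1432 (6 square metres).
P(N = 1) = e^(−2.1432) · 2.1432^1/1! ≈ 0.2514.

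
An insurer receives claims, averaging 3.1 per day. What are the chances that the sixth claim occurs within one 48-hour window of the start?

0.5859

Over the interval, μ = 3.1 × 2 = 6.2 (a 48-hour window = 2 days).
The sixth arrival falls in the interval iff at least 6 events occur there: P(S_6 ≤ t) = P(N ≥ 6) = 1 − P(N ≤ 5) ≈ 0.5859.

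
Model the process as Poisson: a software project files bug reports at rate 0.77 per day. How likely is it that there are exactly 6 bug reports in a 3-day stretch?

Over the interval, μ = 0.77 × 3 = 2.31 (a 3-day stretch = 3 days).
P(N = 6) = e^(−μ) μ^6/6! = e^(−2.31) · 2.31^6/720 ≈ 0.0209.

0.0209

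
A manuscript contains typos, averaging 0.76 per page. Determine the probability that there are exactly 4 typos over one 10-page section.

Over the interval, μ = 0.76 × 10 = 7.6 (a 10-page section = 10 pages).
P(N = 4) = e^(−μ) μ^4/4! = e^(−7.6) · 7.6^4/24 ≈ 0.0696.

0.0696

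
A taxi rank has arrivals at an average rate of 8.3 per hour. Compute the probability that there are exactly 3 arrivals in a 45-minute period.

0.0796

Over the interval, μ = 8.3 × 0.75 = 6.225 (a 45-minute period = 0.75 hours).
P(N = 3) = e^(−μ) μ^3/3! = e^(−6.225) · 6.225^3/6 ≈ 0.0796.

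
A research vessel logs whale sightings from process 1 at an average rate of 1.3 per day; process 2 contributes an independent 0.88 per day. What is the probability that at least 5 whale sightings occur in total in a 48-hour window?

0.4411

Independent Poisson processes superpose: combined rate λ = 1.3 + 0.88 = 2.18 per day.
Over the interval, μ = 2.18 × 2 = 4.36 (a 48-hour window = 2 days).
P(N ≥ 5) = 1 − P(N ≤ 4) ≈ 0.4411.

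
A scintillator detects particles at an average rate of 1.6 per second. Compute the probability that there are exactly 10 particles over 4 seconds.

Over the interval, μ = 1.6 × 4 = 6.4 (4 seconds).
P(N = 10) = e^(−μ) μ^10/10! = e^(−6.4) · 6.4^10/3628800 ≈ 0.0528.

0.0528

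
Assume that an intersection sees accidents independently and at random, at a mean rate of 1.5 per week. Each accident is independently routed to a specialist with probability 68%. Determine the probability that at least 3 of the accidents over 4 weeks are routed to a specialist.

Thinning: the accidents that are routed to a specialist themselves form a Poisson process with rate 0.68 × 1.5 = 1.02 per week.
Over the interval, μ = 1.02 × 4 = 4.08 (4 weeks).
P(N ≥ 3) = 1 − P(N ≤ 2) ≈ 0.7734.

0.7734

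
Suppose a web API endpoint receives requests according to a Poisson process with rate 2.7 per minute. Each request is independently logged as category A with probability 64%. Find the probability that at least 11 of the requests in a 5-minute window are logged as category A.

0.2523

Thinning: the requests that are logged as category A themselves form a Poisson process with rate 0.64 × 2.7 = 1.728 per minute.
Over the interval, μ = 1.728 × 5 = 8.64 (a 5-minute window = 5 minutes).
P(N ≥ 11) = 1 − P(N ≤ 10) ≈ 0.2523.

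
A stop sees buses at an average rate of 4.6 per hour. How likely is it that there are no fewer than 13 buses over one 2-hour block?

0.1393

Over the interval, μ = 4.6 × 2 = 9.2 (a 2-hour block = 2 hours).
P(N ≥ 13) = 1 − P(N ≤ 12) = 1 − Σ_{j=0}^{12} e^(−μ) μ^j/j! ≈ 0.1393.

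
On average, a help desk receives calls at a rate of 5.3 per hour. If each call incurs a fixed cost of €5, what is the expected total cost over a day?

E[N] = 5.3 × 24 = 127.2 (a day = 24 hours); E[cost] = 127.2 × €5 = €636.

€636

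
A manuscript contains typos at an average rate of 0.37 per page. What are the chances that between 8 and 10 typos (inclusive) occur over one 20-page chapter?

0.3313

Over the interval, μ = 0.37 × 20 = 7.4 (a 20-page chapter = 20 pages).
P(8 ≤ N ≤ 10) = Σ_{j=8}^{10} e^(−7.4) · 7.4^j/j! ≈ 0.3313.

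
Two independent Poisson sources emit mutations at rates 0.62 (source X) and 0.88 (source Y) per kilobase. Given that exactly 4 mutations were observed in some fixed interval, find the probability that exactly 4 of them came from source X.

Given the total, each event is independently from source X with probability p = λ_X/(λ_X+λ_Y) = 0.62/1.5 ≈ 0.4133.
So K ~ Binomial(4, 0.62/1.5): P(K = 4) = C(4,4) · (0.62/1.5)^4 · (0.88/1.5)^0 ≈ 0.0292.

0.0292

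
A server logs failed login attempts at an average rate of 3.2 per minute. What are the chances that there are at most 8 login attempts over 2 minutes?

Over the interval, μ = 3.2 × 2 = 6.4 (2 minutes).
P(N ≤ 8) = Σ_{j=0}^{8} e^(−μ) μ^j/j! ≈ 0.8033.

0.8033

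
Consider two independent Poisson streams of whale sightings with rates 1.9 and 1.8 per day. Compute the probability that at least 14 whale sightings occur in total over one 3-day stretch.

Independent Poisson processes superpose: combined rate λ = 1.9 + 1.8 = 3.7 per day.
Over the interval, μ = 3.7 × 3 = 11.1 (a 3-day stretch = 3 days).
P(N ≥ 14) = 1 − P(N ≤ 13) ≈ 0.2281.

0.2281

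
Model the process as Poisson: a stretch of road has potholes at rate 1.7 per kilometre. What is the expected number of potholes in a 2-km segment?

3.4

E[N] = λt = 1.7 × 2 = 3.4 (a 2-km segment = 2 kilometres).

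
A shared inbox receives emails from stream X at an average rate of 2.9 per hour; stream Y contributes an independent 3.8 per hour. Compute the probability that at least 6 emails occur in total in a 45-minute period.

Independent Poisson processes superpose: combined rate λ = 2.9 + 3.8 = 6.7 per hour.
Over the interval, μ = 6.7 × 0.75 = 5.025 (a 45-minute period = 0.75 hours).
P(N ≥ 6) = 1 − P(N ≤ 5) ≈ 0.3884.

0.3884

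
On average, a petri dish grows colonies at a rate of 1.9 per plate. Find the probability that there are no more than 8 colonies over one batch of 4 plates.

0.6482

Over the interval, μ = 1.9 × 4 = 7.6 (a batch of 4 plates = 4 plates).
P(N ≤ 8) = Σ_{j=0}^{8} e^(−μ) μ^j/j! ≈ 0.6482.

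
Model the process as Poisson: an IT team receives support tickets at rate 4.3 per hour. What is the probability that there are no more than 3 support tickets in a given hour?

With mean μ = 4.3 per hour,
P(N ≤ 3) = Σ_{j=0}^{3} e^(−μ) μ^j/j! ≈ 0.3772.

0.3772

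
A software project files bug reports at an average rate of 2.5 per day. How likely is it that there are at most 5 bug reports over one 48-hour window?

0.6160

Over the interval, μ = 2.5 × 2 = 5 (a 48-hour window = 2 days).
P(N ≤ 5) = Σ_{j=0}^{5} e^(−μ) μ^j/j! ≈ 0.6160.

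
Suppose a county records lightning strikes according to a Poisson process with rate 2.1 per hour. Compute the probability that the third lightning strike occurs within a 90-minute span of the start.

Over the interval, μ = 2.1 × 1.5 = 3.15 (a 90-minute span = 1.5 hours).
The third arrival falls in the interval iff at least 3 events occur there: P(S_3 ≤ t) = P(N ≥ 3) = 1 − P(N ≤ 2) ≈ 0.6096.

0.6096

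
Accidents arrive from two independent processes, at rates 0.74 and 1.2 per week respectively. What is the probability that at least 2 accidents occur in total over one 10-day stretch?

0.7640

Independent Poisson processes superpose: combined rate λ = 0.74 + 1.2 = 1.94 per week.
Over the interval, μ = 1.94 × 10/7 ≈ 2.77143 (a 10-day stretch = 10/7 weeks).
P(N ≥ 2) = 1 − P(N ≤ 1) ≈ 0.7640.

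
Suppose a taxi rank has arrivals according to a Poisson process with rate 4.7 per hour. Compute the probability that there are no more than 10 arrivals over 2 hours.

Over the interval, μ = 4.7 × 2 = 9.4 (2 hours).
P(N ≤ 10) = Σ_{j=0}^{10} e^(−μ) μ^j/j! ≈ 0.6576.

0.6576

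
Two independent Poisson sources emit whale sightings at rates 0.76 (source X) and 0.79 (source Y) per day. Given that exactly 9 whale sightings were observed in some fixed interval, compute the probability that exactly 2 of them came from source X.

Given the total, each event is independently from source X with probability p = λ_X/(λ_X+λ_Y) = 0.76/1.55 ≈ 0.4903.
So K ~ Binomial(9, 0.76/1.55): P(K = 2) = C(9,2) · (0.76/1.55)^2 · (0.79/1.55)^7 ≈ 0.0773.

0.0773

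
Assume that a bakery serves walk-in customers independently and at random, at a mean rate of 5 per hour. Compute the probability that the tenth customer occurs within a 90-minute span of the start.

0.2236

Over the interval, μ = 5 × 1.5 = 7.5 (a 90-minute span = 1.5 hours).
The tenth arrival falls in the interval iff at least 10 events occur there: P(S_10 ≤ t) = P(N ≥ 10) = 1 − P(N ≤ 9) ≈ 0.2236.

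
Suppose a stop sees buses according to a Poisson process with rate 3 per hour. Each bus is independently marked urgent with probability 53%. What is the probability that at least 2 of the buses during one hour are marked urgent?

Thinning: the buses that are marked urgent themselves form a Poisson process with rate 0.53 × 3 = 1.59 per hour.
So μ = 1.59.
P(N ≥ 2) = 1 − P(N ≤ 1) ≈ 0.4718.

0.4718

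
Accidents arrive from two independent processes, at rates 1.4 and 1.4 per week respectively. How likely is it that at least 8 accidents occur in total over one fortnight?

Independent Poisson processes superpose: combined rate λ = 1.4 + 1.4 = 2.8 per week.
Over the interval, μ = 2.8 × 2 = 5.6 (a fortnight = 2 weeks).
P(N ≥ 8) = 1 − P(N ≤ 7) ≈ 0.2030.

0.2030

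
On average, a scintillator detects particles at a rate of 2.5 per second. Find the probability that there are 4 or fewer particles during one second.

With mean μ = 2.5 per second,
P(N ≤ 4) = Σ_{j=0}^{4} e^(−μ) μ^j/j! ≈ 0.8912.

0.8912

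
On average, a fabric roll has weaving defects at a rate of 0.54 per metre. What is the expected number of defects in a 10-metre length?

5.4

E[N] = λt = 0.54 × 10 = 5.4 (a 10-metre length = 10 metres).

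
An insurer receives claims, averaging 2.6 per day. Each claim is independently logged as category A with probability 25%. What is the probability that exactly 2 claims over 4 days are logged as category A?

Thinning: the claims that are logged as category A themselves form a Poisson process with rate 0.25 × 2.6 = 0.65 per day.
Over the interval, μ = 0.65 × 4 = 2.6 (4 days).
P(N = 2) = e^(−2.6) · 2.6^2/2! ≈ 0.2510.

0.2510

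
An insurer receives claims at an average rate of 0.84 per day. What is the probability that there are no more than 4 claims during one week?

Over the interval, μ = 0.84 × 7 = 5.88 (a week = 7 days).
P(N ≤ 4) = Σ_{j=0}^{4} e^(−μ) μ^j/j! ≈ 0.3014.

0.3014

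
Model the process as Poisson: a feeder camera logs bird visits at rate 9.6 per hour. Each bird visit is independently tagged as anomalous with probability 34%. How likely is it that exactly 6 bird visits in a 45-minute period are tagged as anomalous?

0.0258

Thinning: the bird visits that are tagged as anomalous themselves form a Poisson process with rate 0.34 × 9.6 = 3.264 per hour.
Over the interval, μ = 3.264 × 0.75 = 2.448 (a 45-minute period = 0.75 hours).
P(N = 6) = e^(−2.448) · 2.448^6/6! ≈ 0.0258.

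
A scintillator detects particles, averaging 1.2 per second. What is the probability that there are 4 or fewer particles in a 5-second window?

Over the interval, μ = 1.2 × 5 = 6 (a 5-second window = 5 seconds).
P(N ≤ 4) = Σ_{j=0}^{4} e^(−μ) μ^j/j! ≈ 0.2851.

0.2851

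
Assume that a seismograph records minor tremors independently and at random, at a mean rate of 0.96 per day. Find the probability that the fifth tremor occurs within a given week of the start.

Over the interval, μ = 0.96 × 7 = 6.72 (a week = 7 days).
The fifth arrival falls in the interval iff at least 5 events occur there: P(S_5 ≤ t) = P(N ≥ 5) = 1 − P(N ≤ 4) ≈ 0.7999.

0.7999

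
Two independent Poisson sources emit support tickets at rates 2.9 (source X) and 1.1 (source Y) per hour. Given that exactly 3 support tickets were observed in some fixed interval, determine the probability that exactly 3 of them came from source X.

0.3811

Given the total, each event is independently from source X with probability p = λ_X/(λ_X+λ_Y) = 2.9/4 = 0.7250.
So K ~ Binomial(3, 2.9/4): P(K = 3) = C(3,3) · (2.9/4)^3 · (1.1/4)^0 ≈ 0.3811.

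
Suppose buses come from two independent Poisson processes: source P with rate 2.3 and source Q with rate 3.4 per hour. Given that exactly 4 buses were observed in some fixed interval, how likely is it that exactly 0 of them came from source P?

Given the total, each event is independently from source P with probability p = λ_P/(λ_P+λ_Q) = 2.3/5.7 ≈ 0.4035.
So K ~ Binomial(4, 2.3/5.7): P(K = 0) = C(4,0) · (2.3/5.7)^0 · (3.4/5.7)^4 ≈ 0.1266.

0.1266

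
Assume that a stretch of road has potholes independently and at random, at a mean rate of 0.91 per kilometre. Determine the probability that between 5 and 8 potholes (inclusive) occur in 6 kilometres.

Over the interval, μ = 0.91 × 6 = 5.46 (6 kilometres).
P(5 ≤ N ≤ 8) = Σ_{j=5}^{8} e^(−5.46) · 5.46^j/j! ≈ 0.5339.

0.5339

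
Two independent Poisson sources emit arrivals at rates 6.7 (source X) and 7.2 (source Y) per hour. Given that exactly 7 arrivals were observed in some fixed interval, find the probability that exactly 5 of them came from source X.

0.1466

Given the total, each event is independently from source X with probability p = λ_X/(λ_X+λ_Y) = 6.7/13.9 ≈ 0.4820.
So K ~ Binomial(7, 6.7/13.9): P(K = 5) = C(7,5) · (6.7/13.9)^5 · (7.2/13.9)^2 ≈ 0.1466.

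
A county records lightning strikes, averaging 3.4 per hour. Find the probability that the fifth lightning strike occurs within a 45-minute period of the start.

0.1156

Over the interval, μ = 3.4 × 0.75 = 2.55 (a 45-minute period = 0.75 hours).
The fifth arrival falls in the interval iff at least 5 events occur there: P(S_5 ≤ t) = P(N ≥ 5) = 1 − P(N ≤ 4) ≈ 0.1156.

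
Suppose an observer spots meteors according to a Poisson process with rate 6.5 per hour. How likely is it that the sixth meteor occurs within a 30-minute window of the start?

0.1112

Over the interval, μ = 6.5 × 0.5 = 3.25 (a 30-minute window = 0.5 hours).
The sixth arrival falls in the interval iff at least 6 events occur there: P(S_6 ≤ t) = P(N ≥ 6) = 1 − P(N ≤ 5) ≈ 0.1112.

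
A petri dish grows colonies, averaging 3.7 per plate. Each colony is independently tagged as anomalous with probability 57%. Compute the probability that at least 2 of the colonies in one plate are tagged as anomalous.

0.6227

Thinning: the colonies that are tagged as anomalous themselves form a Poisson process with rate 0.57 × 3.7 = 2.109 per plate.
So μ = 2.109.
P(N ≥ 2) = 1 − P(N ≤ 1) ≈ 0.6227.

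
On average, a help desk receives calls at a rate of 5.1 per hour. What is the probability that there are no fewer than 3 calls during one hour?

With mean μ = 5.1 per hour,
P(N ≥ 3) = 1 − P(N ≤ 2) = 1 − Σ_{j=0}^{2} e^(−μ) μ^j/j! ≈ 0.8835.

0.8835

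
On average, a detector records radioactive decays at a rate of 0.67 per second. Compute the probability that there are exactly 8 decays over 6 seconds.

Over the interval, μ = 0.67 × 6 = 4.02 (6 seconds).
P(N = 8) = e^(−μ) μ^8/8! = e^(−4.02) · 4.02^8/40320 ≈ 0.0304.

0.0304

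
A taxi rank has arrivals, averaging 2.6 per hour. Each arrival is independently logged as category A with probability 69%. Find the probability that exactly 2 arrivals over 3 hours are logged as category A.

0.0666

Thinning: the arrivals that are logged as category A themselves form a Poisson process with rate 0.69 × 2.6 = 1.794 per hour.
Over the interval, μ = 1.794 × 3 = 5.382 (3 hours).
P(N = 2) = e^(−5.382) · 5.382^2/2! ≈ 0.0666.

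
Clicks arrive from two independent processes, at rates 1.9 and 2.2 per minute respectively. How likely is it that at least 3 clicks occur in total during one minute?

0.7762

Independent Poisson processes superpose: combined rate λ = 1.9 + 2.2 = 4.1 per minute.
So μ = 4.1.
P(N ≥ 3) = 1 − P(N ≤ 2) ≈ 0.7762.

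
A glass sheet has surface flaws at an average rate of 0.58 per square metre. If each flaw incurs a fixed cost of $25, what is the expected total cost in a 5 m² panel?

$72.5

E[N] = 0.58 × 5 = 2.9 (a 5 m² panel = 5 square metres); E[cost] = 2.9 × $25 = $72.5.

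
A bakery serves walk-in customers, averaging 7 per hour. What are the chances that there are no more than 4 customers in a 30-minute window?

0.7254

Over the interval, μ = 7 × 0.5 = 3.5 (a 30-minute window = 0.5 hours).
P(N ≤ 4) = Σ_{j=0}^{4} e^(−μ) μ^j/j! ≈ 0.7254.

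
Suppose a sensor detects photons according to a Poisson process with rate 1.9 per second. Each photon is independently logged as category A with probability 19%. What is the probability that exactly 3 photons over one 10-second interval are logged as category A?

0.2121

Thinning: the photons that are logged as category A themselves form a Poisson process with rate 0.19 × 1.9 = 0.361 per second.
Over the interval, μ = 0.361 × 10 = 3.61 (a 10-second interval = 10 seconds).
P(N = 3) = e^(−3.61) · 3.61^3/3! ≈ 0.2121.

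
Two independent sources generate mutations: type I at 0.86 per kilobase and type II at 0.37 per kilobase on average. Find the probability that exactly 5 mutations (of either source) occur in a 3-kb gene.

0.1424

Independent Poisson processes superpose: combined rate λ = 0.86 + 0.37 = 1.23 per kilobase.
Over the interval, μ = 1.23 × 3 = 3.69 (a 3-kb gene = 3 kilobases).
P(N = 5) = e^(−3.69) · 3.69^5/5! ≈ 0.1424.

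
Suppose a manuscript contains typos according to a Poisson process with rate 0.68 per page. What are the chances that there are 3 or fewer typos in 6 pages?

0.4180

Over the interval, μ = 0.68 × 6 = 4.08 (6 pages).
P(N ≤ 3) = Σ_{j=0}^{3} e^(−μ) μ^j/j! ≈ 0.4180.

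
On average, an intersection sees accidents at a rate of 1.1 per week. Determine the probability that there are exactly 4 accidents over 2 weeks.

Over the interval, μ = 1.1 × 2 = 2.2 (2 weeks).
P(N = 4) = e^(−μ) μ^4/4! = e^(−2.2) · 2.2^4/24 ≈ 0.1082.

0.1082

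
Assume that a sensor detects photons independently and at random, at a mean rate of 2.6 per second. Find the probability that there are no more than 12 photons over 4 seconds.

0.7522

Over the interval, μ = 2.6 × 4 = 10.4 (4 seconds).
P(N ≤ 12) = Σ_{j=0}^{12} e^(−μ) μ^j/j! ≈ 0.7522.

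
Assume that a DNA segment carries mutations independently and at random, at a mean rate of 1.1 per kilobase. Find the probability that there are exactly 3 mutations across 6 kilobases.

Over the interval, μ = 1.1 × 6 = 6.6 (6 kilobases).
P(N = 3) = e^(−μ) μ^3/3! = e^(−6.6) · 6.6^3/6 ≈ 0.0652.

0.0652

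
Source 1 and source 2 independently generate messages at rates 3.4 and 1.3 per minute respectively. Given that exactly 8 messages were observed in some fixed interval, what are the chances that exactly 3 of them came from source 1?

Given the total, each event is independently from source 1 with probability p = λ_1/(λ_1+λ_2) = 3.4/4.7 ≈ 0.7234.
So K ~ Binomial(8, 3.4/4.7): P(K = 3) = C(8,3) · (3.4/4.7)^3 · (1.3/4.7)^5 ≈ 0.0343.

0.0343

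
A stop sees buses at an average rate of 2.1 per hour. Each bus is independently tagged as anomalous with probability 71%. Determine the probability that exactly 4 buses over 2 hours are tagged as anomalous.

Thinning: the buses that are tagged as anomalous themselves form a Poisson process with rate 0.71 × 2.1 = 1.491 per hour.
Over the interval, μ = 1.491 × 2 = 2.982 (2 hours).
P(N = 4) = e^(−2.982) · 2.982^4/4! ≈ 0.1670.

0.1670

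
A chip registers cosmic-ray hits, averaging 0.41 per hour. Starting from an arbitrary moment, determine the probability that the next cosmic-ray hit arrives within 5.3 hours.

0.8862

Inter-arrival times are exponential with rate λ = 0.41 per hour.
P(T ≤ 5.3) = 1 − e^(−λt) = 1 − e^(−0.41 × 5.3) = 1 − e^(−2.173) ≈ 0.8862.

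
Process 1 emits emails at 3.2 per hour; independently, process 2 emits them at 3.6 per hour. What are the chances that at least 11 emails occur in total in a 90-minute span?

Independent Poisson processes superpose: combined rate λ = 3.2 + 3.6 = 6.8 per hour.
Over the interval, μ = 6.8 × 1.5 = 10.2 (a 90-minute span = 1.5 hours).
P(N ≥ 11) = 1 − P(N ≤ 10) ≈ 0.4420.

0.4420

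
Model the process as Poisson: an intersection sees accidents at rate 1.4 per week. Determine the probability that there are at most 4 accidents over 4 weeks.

0.3422

Over the interval, μ = 1.4 × 4 = 5.6 (4 weeks).
P(N ≤ 4) = Σ_{j=0}^{4} e^(−μ) μ^j/j! ≈ 0.3422.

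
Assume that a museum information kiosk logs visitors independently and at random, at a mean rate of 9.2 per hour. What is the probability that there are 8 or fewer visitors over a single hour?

0.4296

With mean μ = 9.2 per hour,
P(N ≤ 8) = Σ_{j=0}^{8} e^(−μ) μ^j/j! ≈ 0.4296.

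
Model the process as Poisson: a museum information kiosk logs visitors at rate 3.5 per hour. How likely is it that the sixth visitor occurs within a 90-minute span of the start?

0.4278

Over the interval, μ = 3.5 × 1.5 = 5.25 (a 90-minute span = 1.5 hours).
The sixth arrival falls in the interval iff at least 6 events occur there: P(S_6 ≤ t) = P(N ≥ 6) = 1 − P(N ≤ 5) ≈ 0.4278.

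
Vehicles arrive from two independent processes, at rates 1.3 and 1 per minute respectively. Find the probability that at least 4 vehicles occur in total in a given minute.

0.2007

Independent Poisson processes superpose: combined rate λ = 1.3 + 1 = 2.3 per minute.
So μ = 2.3.
P(N ≥ 4) = 1 − P(N ≤ 3) ≈ 0.2007.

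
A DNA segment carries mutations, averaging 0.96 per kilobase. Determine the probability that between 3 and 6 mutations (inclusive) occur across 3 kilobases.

0.5216

Over the interval, μ = 0.96 × 3 = 2.88 (3 kilobases).
P(3 ≤ N ≤ 6) = Σ_{j=3}^{6} e^(−2.88) · 2.88^j/j! ≈ 0.5216.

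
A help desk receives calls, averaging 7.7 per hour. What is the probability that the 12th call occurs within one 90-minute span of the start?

0.4861

Over the interval, μ = 7.7 × 1.5 = 11.55 (a 90-minute span = 1.5 hours).
The 12th arrival falls in the interval iff at least 12 events occur there: P(S_12 ≤ t) = P(N ≥ 12) = 1 − P(N ≤ 11) ≈ 0.4861.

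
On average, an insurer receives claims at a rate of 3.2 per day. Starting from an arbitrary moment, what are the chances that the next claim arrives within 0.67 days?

Inter-arrival times are exponential with rate λ = 3.2 per day.
P(T ≤ 0.67) = 1 − e^(−λt) = 1 − e^(−3.2 × 0.67) = 1 − e^(−2.144) ≈ 0.8828.

0.8828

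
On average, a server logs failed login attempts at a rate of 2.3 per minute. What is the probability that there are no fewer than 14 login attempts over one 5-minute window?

0.2670

Over the interval, μ = 2.3 × 5 = 11.5 (a 5-minute window = 5 minutes).
P(N ≥ 14) = 1 − P(N ≤ 13) = 1 − Σ_{j=0}^{13} e^(−μ) μ^j/j! ≈ 0.2670.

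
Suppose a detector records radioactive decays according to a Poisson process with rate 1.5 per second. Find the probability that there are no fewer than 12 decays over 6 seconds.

Over the interval, μ = 1.5 × 6 = 9 (6 seconds).
P(N ≥ 12) = 1 − P(N ≤ 11) = 1 − Σ_{j=0}^{11} e^(−μ) μ^j/j! ≈ 0.1970.

0.1970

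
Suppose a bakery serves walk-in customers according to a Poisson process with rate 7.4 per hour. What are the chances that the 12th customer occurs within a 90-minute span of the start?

0.4327

Over the interval, μ = 7.4 × 1.5 = 11.1 (a 90-minute span = 1.5 hours).
The 12th arrival falls in the interval iff at least 12 events occur there: P(S_12 ≤ t) = P(N ≥ 12) = 1 − P(N ≤ 11) ≈ 0.4327.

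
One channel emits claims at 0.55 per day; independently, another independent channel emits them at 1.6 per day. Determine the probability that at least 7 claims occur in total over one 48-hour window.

Independent Poisson processes superpose: combined rate λ = 0.55 + 1.6 = 2.15 per day.
Over the interval, μ = 2.15 × 2 = 4.3 (a 48-hour window = 2 days).
P(N ≥ 7) = 1 − P(N ≤ 6) ≈ 0.1442.

0.1442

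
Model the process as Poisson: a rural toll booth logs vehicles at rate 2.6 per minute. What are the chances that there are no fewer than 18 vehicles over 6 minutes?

0.3038

Over the interval, μ = 2.6 × 6 = 15.6 (6 minutes).
P(N ≥ 18) = 1 − P(N ≤ 17) = 1 − Σ_{j=0}^{17} e^(−μ) μ^j/j! ≈ 0.3038.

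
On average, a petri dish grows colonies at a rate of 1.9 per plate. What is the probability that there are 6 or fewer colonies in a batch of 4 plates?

0.3646

Over the interval, μ = 1.9 × 4 = 7.6 (a batch of 4 plates = 4 plates).
P(N ≤ 6) = Σ_{j=0}^{6} e^(−μ) μ^j/j! ≈ 0.3646.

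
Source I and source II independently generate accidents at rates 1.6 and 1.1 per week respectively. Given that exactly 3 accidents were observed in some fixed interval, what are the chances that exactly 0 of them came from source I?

0.0676

Given the total, each event is independently from source I with probability p = λ_I/(λ_I+λ_II) = 1.6/2.7 ≈ 0.5926.
So K ~ Binomial(3, 1.6/2.7): P(K = 0) = C(3,0) · (1.6/2.7)^0 · (1.1/2.7)^3 ≈ 0.0676.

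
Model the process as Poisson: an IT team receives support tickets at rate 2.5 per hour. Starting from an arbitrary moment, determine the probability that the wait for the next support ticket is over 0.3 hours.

The wait for the next event is exponential with rate λ = 2.5 per hour.
P(T > 0.3) = e^(−λt) = e^(−2.5 × 0.3) = e^(−0.75) ≈ 0.4724.

0.4724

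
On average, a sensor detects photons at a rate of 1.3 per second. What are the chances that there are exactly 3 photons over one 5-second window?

0.0688

Over the interval, μ = 1.3 × 5 = 6.5 (a 5-second window = 5 seconds).
P(N = 3) = e^(−μ) μ^3/3! = e^(−6.5) · 6.5^3/6 ≈ 0.0688.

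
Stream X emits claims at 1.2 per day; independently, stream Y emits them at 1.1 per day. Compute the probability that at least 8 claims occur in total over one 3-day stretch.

Independent Poisson processes superpose: combined rate λ = 1.2 + 1.1 = 2.3 per day.
Over the interval, μ = 2.3 × 3 = 6.9 (a 3-day stretch = 3 days).
P(N ≥ 8) = 1 − P(N ≤ 7) ≈ 0.3864.

0.3864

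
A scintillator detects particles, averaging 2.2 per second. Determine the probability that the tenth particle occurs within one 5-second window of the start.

Over the interval, μ = 2.2 × 5 = 11 (a 5-second window = 5 seconds).
The tenth arrival falls in the interval iff at least 10 events occur there: P(S_10 ≤ t) = P(N ≥ 10) = 1 − P(N ≤ 9) ≈ 0.6595.

0.6595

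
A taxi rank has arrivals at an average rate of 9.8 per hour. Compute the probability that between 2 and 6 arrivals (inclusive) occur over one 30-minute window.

Over the interval, μ = 9.8 × 0.5 = 4.9 (a 30-minute window = 0.5 hours).
P(2 ≤ N ≤ 6) = Σ_{j=2}^{6} e^(−4.9) · 4.9^j/j! ≈ 0.7327.

0.7327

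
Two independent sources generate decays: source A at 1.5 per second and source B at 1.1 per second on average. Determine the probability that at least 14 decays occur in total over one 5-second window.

0.4270

Independent Poisson processes superpose: combined rate λ = 1.5 + 1.1 = 2.6 per second.
Over the interval, μ = 2.6 × 5 = 13 (a 5-second window = 5 seconds).
P(N ≥ 14) = 1 − P(N ≤ 13) ≈ 0.4270.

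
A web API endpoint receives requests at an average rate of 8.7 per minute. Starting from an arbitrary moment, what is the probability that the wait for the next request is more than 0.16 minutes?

0.2486

The wait for the next event is exponential with rate λ = 8.7 per minute.
P(T > 0.16) = e^(−λt) = e^(−8.7 × 0.16) = e^(−1.392) ≈ 0.2486.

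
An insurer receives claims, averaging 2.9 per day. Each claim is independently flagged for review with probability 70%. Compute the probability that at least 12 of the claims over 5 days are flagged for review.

Thinning: the claims that are flagged for review themselves form a Poisson process with rate 0.7 × 2.9 = 2.03 per day.
Over the interval, μ = 2.03 × 5 = 10.15 (5 days).
P(N ≥ 12) = 1 − P(N ≤ 11) ≈ 0.3204.

0.3204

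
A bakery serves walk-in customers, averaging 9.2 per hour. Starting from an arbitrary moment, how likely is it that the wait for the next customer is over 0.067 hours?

0.5399

The wait for the next event is exponential with rate λ = 9.2 per hour.
P(T > 0.067) = e^(−λt) = e^(−9.2 × 0.067) = e^(−0.6164) ≈ 0.5399.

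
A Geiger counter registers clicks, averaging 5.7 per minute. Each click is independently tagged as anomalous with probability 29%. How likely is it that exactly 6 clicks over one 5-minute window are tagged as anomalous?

0.1139

Thinning: the clicks that are tagged as anomalous themselves form a Poisson process with rate 0.29 × 5.7 = 1.653 per minute.
Over the interval, μ = 1.653 × 5 = 8.265 (a 5-minute window = 5 minutes).
P(N = 6) = e^(−8.265) · 8.265^6/6! ≈ 0.1139.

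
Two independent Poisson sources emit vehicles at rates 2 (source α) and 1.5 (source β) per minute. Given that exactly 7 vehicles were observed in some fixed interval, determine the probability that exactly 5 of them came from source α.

Given the total, each event is independently from source α with probability p = λ_α/(λ_α+λ_β) = 2/3.5 ≈ 0.5714.
So K ~ Binomial(7, 2/3.5): P(K = 5) = C(7,5) · (2/3.5)^5 · (1.5/3.5)^2 ≈ 0.2350.

0.2350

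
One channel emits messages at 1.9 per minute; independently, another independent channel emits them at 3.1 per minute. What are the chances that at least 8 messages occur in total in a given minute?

Independent Poisson processes superpose: combined rate λ = 1.9 + 3.1 = 5 per minute.
So μ = 5.
P(N ≥ 8) = 1 − P(N ≤ 7) ≈ 0.1334.

0.1334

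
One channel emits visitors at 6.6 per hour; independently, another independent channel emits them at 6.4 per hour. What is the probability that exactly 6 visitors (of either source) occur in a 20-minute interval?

Independent Poisson processes superpose: combined rate λ = 6.6 + 6.4 = 13 per hour.
Over the interval, μ = 13 × 1/3 ≈ 4.33333 (a 20-minute interval = 1/3 hours).
P(N = 6) = e^(−4.33333) · 4.33333^6/6! ≈ 0.1207.

0.1207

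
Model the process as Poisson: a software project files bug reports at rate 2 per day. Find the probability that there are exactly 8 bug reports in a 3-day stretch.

Over the interval, μ = 2 × 3 = 6 (a 3-day stretch = 3 days).
P(N = 8) = e^(−μ) μ^8/8! = e^(−6) · 6^8/40320 ≈ 0.1033.

0.1033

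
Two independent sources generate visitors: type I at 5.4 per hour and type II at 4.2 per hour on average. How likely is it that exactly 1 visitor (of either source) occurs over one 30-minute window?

0.0395

Independent Poisson processes superpose: combined rate λ = 5.4 + 4.2 = 9.6 per hour.
Over the interval, μ = 9.6 × 0.5 = 4.8 (a 30-minute window = 0.5 hours).
P(N = 1) = e^(−4.8) · 4.8^1/1! ≈ 0.0395.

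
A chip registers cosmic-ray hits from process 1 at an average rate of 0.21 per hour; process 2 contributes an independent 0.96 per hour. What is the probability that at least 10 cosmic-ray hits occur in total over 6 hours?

Independent Poisson processes superpose: combined rate λ = 0.21 + 0.96 = 1.17 per hour.
Over the interval, μ = 1.17 × 6 = 7.02 (6 hours).
P(N ≥ 10) = 1 − P(N ≤ 9) ≈ 0.1715.

0.1715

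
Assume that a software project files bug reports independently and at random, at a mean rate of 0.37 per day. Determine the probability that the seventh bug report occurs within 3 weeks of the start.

0.6577

Over the interval, μ = 0.37 × 21 = 7.77 (3 weeks = 21 days).
The seventh arrival falls in the interval iff at least 7 events occur there: P(S_7 ≤ t) = P(N ≥ 7) = 1 − P(N ≤ 6) ≈ 0.6577.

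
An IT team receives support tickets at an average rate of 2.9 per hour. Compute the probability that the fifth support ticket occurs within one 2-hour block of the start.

Over the interval, μ = 2.9 × 2 = 5.8 (a 2-hour block = 2 hours).
The fifth arrival falls in the interval iff at least 5 events occur there: P(S_5 ≤ t) = P(N ≥ 5) = 1 − P(N ≤ 4) ≈ 0.6873.

0.6873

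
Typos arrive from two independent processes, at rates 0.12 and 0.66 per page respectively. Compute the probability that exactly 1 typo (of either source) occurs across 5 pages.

Independent Poisson processes superpose: combined rate λ = 0.12 + 0.66 = 0.78 per page.
Over the interval, μ = 0.78 × 5 = 3.9 (5 pages).
P(N = 1) = e^(−3.9) · 3.9^1/1! ≈ 0.0789.

0.0789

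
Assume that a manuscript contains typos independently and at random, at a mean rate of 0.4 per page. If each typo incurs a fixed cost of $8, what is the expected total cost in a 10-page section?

E[N] = 0.4 × 10 = 4 (a 10-page section = 10 pages); E[cost] = 4 × $8 = $32.

$32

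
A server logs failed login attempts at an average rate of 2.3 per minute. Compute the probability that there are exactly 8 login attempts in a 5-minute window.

Over the interval, μ = 2.3 × 5 = 11.5 (a 5-minute window = 5 minutes).
P(N = 8) = e^(−μ) μ^8/8! = e^(−11.5) · 11.5^8/40320 ≈ 0.0769.

0.0769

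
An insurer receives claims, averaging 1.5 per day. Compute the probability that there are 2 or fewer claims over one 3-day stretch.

Over the interval, μ = 1.5 × 3 = 4.5 (a 3-day stretch = 3 days).
P(N ≤ 2) = Σ_{j=0}^{2} e^(−μ) μ^j/j! ≈ 0.1736.

0.1736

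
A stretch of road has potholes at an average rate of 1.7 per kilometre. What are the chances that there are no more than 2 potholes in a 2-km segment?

Over the interval, μ = 1.7 × 2 = 3.4 (a 2-km segment = 2 kilometres).
P(N ≤ 2) = Σ_{j=0}^{2} e^(−μ) μ^j/j! ≈ 0.3397.

0.3397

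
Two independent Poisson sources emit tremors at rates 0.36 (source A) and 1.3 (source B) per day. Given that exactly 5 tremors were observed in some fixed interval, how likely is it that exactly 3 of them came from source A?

0.0626

Given the total, each event is independently from source A with probability p = λ_A/(λ_A+λ_B) = 0.36/1.66 ≈ 0.2169.
So K ~ Binomial(5, 0.36/1.66): P(K = 3) = C(5,3) · (0.36/1.66)^3 · (1.3/1.66)^2 ≈ 0.0626.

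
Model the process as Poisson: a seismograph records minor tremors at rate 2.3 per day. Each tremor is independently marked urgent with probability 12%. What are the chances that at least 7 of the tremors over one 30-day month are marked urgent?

Thinning: the tremors that are marked urgent themselves form a Poisson process with rate 0.12 × 2.3 = 0.276 per day.
Over the interval, μ = 0.276 × 30 = 8.28 (a 30-day month = 30 days).
P(N ≥ 7) = 1 − P(N ≤ 6) ≈ 0.7196.

0.7196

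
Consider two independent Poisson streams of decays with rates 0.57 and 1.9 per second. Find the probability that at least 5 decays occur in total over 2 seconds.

Independent Poisson processes superpose: combined rate λ = 0.57 + 1.9 = 2.47 per second.
Over the interval, μ = 2.47 × 2 = 4.94 (2 seconds).
P(N ≥ 5) = 1 − P(N ≤ 4) ≈ 0.5489.

0.5489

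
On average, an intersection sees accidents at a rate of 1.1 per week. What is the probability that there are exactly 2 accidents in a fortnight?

0.2681

Over the interval, μ = 1.1 × 2 = 2.2 (a fortnight = 2 weeks).
P(N = 2) = e^(−μ) μ^2/2! = e^(−2.2) · 2.2^2/2 ≈ 0.2681.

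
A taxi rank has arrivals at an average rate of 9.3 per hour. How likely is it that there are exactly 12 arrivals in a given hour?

With mean μ = 9.3 per hour,
P(N = 12) = e^(−μ) μ^12/12! = e^(−9.3) · 9.3^12/479001600 ≈ 0.0799.

0.0799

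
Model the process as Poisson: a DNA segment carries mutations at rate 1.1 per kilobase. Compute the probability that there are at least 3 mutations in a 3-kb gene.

Over the interval, μ = 1.1 × 3 = 3.3 (a 3-kb gene = 3 kilobases).
P(N ≥ 3) = 1 − P(N ≤ 2) = 1 − Σ_{j=0}^{2} e^(−μ) μ^j/j! ≈ 0.6406.

0.6406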